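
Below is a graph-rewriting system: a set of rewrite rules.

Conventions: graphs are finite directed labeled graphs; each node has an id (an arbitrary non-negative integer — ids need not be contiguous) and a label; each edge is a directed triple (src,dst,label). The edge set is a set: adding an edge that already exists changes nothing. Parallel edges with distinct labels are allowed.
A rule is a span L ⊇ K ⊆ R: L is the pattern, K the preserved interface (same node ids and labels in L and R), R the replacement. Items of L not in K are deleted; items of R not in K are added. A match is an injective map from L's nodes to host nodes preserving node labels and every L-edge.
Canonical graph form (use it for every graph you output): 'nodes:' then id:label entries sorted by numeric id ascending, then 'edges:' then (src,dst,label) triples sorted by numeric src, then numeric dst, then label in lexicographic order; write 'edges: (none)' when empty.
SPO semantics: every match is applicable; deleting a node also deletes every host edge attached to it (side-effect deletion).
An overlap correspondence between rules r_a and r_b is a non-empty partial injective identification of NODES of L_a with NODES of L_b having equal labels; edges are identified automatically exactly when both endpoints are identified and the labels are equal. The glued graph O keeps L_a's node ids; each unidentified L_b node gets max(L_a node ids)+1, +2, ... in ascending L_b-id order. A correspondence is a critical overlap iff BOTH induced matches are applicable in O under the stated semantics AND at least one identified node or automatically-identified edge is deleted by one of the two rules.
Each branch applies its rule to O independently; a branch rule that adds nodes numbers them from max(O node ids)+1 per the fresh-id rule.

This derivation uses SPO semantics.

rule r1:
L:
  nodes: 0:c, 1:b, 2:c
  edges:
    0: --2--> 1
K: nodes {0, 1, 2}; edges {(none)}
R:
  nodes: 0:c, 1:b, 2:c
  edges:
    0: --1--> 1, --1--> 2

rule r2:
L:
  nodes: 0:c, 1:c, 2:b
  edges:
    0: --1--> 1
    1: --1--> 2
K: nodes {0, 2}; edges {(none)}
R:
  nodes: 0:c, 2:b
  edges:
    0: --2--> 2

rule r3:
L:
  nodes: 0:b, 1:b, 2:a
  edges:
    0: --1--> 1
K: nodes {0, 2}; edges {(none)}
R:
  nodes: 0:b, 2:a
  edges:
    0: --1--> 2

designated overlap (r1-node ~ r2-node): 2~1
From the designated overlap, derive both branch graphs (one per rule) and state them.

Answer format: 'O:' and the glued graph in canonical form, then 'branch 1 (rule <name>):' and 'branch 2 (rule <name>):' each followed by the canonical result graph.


O:
nodes: 0:c, 1:b, 2:c, 3:c, 4:b
edges: (0,1,2); (2,4,1); (3,2,1)
branch 1 (rule r1):
nodes: 0:c, 1:b, 2:c, 3:c, 4:b
edges: (0,1,1); (0,2,1); (2,4,1); (3,2,1)
branch 2 (rule r2):
nodes: 0:c, 1:b, 3:c, 4:b
edges: (0,1,2); (3,4,2)


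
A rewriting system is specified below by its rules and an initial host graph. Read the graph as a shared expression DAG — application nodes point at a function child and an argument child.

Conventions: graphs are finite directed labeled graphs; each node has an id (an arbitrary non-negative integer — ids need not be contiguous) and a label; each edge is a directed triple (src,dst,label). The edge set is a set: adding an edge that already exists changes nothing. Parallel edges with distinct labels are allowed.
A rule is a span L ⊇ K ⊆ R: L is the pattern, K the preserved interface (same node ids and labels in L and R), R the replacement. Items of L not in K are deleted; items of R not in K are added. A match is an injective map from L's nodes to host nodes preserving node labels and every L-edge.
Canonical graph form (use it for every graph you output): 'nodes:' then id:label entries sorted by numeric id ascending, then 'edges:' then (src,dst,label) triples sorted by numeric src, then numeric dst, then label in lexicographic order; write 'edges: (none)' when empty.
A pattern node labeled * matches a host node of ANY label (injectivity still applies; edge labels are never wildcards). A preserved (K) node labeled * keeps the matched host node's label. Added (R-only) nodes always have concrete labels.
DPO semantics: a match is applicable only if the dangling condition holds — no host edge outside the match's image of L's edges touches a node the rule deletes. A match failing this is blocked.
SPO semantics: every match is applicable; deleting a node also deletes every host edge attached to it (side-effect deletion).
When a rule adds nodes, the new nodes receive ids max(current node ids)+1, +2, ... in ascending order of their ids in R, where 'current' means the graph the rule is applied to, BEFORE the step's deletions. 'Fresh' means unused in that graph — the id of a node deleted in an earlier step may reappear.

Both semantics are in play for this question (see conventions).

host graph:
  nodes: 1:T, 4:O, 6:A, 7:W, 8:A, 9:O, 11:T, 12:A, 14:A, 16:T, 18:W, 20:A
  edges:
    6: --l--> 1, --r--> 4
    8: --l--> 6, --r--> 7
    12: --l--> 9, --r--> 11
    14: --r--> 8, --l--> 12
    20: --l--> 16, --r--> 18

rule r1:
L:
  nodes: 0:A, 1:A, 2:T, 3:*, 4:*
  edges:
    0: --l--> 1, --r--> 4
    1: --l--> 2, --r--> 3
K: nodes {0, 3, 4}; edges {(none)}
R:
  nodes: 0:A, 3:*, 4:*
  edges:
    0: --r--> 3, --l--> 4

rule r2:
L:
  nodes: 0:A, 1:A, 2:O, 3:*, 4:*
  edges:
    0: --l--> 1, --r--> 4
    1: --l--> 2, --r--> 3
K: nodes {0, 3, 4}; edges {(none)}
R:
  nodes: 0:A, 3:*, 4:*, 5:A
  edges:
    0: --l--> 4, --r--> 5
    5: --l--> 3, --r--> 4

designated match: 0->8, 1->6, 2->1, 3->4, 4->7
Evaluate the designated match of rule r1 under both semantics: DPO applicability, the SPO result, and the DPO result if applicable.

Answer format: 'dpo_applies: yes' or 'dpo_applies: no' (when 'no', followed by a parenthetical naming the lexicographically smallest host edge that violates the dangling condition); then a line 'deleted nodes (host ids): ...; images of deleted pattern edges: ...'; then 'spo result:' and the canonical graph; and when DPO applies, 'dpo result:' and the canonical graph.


dpo_applies: yes
deleted nodes (host ids): 1, 6; images of deleted pattern edges: (6,1,l); (6,4,r); (8,6,l); (8,7,r)
spo result:
nodes: 4:O, 7:W, 8:A, 9:O, 11:T, 12:A, 14:A, 16:T, 18:W, 20:A
edges: (8,4,r); (8,7,l); (12,9,l); (12,11,r); (14,8,r); (14,12,l); (20,16,l); (20,18,r)
dpo result:
nodes: 4:O, 7:W, 8:A, 9:O, 11:T, 12:A, 14:A, 16:T, 18:W, 20:A
edges: (8,4,r); (8,7,l); (12,9,l); (12,11,r); (14,8,r); (14,12,l); (20,16,l); (20,18,r)


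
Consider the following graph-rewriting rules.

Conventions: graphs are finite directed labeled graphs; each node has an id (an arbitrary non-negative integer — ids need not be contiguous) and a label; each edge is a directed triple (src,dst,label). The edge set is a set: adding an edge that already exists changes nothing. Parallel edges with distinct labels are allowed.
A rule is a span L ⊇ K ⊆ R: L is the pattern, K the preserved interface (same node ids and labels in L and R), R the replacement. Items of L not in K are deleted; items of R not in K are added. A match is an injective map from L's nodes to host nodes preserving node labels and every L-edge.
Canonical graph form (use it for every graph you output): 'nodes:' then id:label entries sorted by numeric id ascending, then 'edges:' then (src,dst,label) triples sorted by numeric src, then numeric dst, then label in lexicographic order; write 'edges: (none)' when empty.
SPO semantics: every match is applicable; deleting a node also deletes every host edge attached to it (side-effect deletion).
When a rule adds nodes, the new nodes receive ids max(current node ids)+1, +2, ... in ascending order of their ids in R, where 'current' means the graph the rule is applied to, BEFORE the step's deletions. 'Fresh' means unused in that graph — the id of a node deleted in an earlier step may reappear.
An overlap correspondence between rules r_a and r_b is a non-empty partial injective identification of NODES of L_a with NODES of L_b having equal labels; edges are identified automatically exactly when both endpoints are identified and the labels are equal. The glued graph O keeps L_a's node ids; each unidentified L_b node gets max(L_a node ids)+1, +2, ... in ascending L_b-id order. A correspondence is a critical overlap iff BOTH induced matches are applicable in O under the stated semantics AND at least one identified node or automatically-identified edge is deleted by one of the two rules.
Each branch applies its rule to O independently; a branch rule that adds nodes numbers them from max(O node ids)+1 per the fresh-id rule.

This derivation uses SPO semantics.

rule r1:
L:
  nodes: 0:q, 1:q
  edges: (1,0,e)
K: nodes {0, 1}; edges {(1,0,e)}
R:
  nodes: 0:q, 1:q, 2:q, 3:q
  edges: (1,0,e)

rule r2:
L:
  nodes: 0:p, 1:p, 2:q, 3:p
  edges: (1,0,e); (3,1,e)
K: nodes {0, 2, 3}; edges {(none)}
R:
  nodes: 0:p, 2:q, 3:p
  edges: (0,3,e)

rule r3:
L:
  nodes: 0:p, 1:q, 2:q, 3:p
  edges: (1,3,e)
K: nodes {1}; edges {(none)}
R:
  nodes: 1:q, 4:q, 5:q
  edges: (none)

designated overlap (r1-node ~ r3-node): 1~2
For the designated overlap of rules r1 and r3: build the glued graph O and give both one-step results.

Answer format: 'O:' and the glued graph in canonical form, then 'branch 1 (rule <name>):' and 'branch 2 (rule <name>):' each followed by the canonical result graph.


O:
nodes: 0:q, 1:q, 2:p, 3:q, 4:p
edges: (1,0,e); (3,4,e)
branch 1 (rule r1):
nodes: 0:q, 1:q, 2:p, 3:q, 4:p, 5:q, 6:q
edges: (1,0,e); (3,4,e)
branch 2 (rule r3):
nodes: 0:q, 3:q, 5:q, 6:q
edges: (none)


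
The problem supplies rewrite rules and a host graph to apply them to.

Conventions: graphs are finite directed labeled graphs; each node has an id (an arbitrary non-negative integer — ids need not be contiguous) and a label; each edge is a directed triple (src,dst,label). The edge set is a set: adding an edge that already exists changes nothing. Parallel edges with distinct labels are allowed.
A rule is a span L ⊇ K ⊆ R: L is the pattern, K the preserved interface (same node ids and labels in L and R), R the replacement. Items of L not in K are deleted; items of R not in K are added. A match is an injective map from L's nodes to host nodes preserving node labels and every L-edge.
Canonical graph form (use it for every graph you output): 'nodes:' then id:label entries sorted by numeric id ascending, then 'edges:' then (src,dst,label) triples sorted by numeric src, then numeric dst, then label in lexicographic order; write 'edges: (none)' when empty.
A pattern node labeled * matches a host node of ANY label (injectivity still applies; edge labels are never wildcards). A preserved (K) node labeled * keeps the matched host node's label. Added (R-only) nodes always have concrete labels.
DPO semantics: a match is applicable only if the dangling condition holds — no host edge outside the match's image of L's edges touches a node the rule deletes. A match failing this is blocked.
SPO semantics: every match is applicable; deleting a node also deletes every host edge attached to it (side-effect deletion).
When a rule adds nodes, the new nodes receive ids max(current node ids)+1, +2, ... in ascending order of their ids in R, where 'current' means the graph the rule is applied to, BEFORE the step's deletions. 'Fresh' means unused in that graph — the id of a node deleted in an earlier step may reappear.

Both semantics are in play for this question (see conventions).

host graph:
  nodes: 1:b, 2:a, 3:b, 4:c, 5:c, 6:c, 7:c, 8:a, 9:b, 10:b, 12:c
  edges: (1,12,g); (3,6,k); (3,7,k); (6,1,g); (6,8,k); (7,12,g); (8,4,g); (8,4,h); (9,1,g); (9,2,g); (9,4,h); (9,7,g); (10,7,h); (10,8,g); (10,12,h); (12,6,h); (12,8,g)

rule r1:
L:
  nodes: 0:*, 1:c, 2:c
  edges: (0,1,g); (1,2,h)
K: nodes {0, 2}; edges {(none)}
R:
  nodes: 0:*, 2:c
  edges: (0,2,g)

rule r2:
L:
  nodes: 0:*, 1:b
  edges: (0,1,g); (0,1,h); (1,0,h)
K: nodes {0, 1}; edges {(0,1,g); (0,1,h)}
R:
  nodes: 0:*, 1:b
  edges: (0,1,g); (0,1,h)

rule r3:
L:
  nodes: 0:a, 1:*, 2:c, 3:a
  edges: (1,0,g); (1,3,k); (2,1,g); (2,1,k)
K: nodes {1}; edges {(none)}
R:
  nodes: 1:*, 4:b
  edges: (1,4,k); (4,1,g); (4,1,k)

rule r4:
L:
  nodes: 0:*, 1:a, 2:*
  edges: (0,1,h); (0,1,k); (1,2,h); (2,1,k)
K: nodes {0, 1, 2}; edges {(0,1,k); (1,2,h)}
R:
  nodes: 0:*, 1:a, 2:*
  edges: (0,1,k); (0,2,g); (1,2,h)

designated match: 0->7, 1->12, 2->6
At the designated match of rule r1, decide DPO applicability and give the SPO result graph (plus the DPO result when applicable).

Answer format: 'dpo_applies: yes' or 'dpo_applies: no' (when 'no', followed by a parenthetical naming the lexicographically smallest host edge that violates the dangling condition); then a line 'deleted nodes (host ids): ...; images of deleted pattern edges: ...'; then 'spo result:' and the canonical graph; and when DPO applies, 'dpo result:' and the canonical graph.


dpo_applies: no
(the rule deletes node 12, which keeps host edge (1,12,g) outside the match image — the dangling condition fails, DPO blocks; SPO proceeds and side-deletes such edges)
deleted nodes (host ids): 12; images of deleted pattern edges: (7,12,g); (12,6,h)
spo result:
nodes: 1:b, 2:a, 3:b, 4:c, 5:c, 6:c, 7:c, 8:a, 9:b, 10:b
edges: (3,6,k); (3,7,k); (6,1,g); (6,8,k); (7,6,g); (8,4,g); (8,4,h); (9,1,g); (9,2,g); (9,4,h); (9,7,g); (10,7,h); (10,8,g)


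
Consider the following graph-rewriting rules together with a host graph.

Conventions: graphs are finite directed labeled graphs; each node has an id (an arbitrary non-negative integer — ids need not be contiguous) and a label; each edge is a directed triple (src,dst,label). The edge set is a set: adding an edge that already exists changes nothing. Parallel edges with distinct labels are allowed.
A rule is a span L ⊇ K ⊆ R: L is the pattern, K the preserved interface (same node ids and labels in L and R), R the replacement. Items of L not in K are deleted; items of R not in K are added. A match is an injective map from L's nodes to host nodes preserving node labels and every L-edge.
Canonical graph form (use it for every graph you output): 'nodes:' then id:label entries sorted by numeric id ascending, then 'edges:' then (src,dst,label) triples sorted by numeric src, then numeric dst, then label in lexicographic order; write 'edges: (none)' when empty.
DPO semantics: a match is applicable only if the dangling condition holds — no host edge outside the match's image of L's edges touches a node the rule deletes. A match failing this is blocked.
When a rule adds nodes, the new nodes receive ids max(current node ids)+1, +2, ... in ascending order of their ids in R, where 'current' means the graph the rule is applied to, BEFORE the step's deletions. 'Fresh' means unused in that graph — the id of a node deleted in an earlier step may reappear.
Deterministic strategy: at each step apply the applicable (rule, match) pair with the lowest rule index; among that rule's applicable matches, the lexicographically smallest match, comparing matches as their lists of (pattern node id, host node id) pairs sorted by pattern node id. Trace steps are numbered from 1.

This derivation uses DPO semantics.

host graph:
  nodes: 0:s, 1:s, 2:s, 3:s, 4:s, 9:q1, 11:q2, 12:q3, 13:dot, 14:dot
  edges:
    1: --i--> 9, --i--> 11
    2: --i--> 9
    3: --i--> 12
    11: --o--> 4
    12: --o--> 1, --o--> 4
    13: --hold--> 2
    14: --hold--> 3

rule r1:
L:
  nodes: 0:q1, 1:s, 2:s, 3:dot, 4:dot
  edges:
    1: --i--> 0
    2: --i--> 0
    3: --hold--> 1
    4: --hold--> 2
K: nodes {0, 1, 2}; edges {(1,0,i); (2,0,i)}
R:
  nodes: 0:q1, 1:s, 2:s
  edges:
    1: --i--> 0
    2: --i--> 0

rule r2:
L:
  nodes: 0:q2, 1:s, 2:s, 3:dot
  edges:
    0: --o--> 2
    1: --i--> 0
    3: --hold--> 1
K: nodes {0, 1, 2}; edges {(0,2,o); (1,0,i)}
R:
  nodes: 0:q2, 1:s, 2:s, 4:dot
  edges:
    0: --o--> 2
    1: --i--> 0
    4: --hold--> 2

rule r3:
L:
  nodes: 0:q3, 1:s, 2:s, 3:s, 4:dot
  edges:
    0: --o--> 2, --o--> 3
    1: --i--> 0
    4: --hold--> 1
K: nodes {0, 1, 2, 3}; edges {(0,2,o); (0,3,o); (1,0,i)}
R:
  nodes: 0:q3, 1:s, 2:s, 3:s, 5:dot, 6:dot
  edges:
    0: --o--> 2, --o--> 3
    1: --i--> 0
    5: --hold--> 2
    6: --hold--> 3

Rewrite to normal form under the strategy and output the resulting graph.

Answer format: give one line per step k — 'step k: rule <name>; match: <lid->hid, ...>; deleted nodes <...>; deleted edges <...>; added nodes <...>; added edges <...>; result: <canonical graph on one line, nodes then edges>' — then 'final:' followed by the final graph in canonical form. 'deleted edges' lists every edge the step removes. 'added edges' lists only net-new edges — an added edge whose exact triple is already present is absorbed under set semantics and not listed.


step 1: rule r3; match: 0->12, 1->3, 2->1, 3->4, 4->14; deleted nodes 14; deleted edges (14,3,hold); added nodes 15, 16; added edges (15,1,hold); (16,4,hold); result: nodes: 0:s, 1:s, 2:s, 3:s, 4:s, 9:q1, 11:q2, 12:q3, 13:dot, 15:dot, 16:dot edges: (1,9,i); (1,11,i); (2,9,i); (3,12,i); (11,4,o); (12,1,o); (12,4,o); (13,2,hold); (15,1,hold); (16,4,hold)
step 2: rule r1; match: 0->9, 1->1, 2->2, 3->15, 4->13; deleted nodes 13, 15; deleted edges (13,2,hold); (15,1,hold); added nodes (none); added edges (none); result: nodes: 0:s, 1:s, 2:s, 3:s, 4:s, 9:q1, 11:q2, 12:q3, 16:dot edges: (1,9,i); (1,11,i); (2,9,i); (3,12,i); (11,4,o); (12,1,o); (12,4,o); (16,4,hold)
final:
nodes: 0:s, 1:s, 2:s, 3:s, 4:s, 9:q1, 11:q2, 12:q3, 16:dot
edges: (1,9,i); (1,11,i); (2,9,i); (3,12,i); (11,4,o); (12,1,o); (12,4,o); (16,4,hold)


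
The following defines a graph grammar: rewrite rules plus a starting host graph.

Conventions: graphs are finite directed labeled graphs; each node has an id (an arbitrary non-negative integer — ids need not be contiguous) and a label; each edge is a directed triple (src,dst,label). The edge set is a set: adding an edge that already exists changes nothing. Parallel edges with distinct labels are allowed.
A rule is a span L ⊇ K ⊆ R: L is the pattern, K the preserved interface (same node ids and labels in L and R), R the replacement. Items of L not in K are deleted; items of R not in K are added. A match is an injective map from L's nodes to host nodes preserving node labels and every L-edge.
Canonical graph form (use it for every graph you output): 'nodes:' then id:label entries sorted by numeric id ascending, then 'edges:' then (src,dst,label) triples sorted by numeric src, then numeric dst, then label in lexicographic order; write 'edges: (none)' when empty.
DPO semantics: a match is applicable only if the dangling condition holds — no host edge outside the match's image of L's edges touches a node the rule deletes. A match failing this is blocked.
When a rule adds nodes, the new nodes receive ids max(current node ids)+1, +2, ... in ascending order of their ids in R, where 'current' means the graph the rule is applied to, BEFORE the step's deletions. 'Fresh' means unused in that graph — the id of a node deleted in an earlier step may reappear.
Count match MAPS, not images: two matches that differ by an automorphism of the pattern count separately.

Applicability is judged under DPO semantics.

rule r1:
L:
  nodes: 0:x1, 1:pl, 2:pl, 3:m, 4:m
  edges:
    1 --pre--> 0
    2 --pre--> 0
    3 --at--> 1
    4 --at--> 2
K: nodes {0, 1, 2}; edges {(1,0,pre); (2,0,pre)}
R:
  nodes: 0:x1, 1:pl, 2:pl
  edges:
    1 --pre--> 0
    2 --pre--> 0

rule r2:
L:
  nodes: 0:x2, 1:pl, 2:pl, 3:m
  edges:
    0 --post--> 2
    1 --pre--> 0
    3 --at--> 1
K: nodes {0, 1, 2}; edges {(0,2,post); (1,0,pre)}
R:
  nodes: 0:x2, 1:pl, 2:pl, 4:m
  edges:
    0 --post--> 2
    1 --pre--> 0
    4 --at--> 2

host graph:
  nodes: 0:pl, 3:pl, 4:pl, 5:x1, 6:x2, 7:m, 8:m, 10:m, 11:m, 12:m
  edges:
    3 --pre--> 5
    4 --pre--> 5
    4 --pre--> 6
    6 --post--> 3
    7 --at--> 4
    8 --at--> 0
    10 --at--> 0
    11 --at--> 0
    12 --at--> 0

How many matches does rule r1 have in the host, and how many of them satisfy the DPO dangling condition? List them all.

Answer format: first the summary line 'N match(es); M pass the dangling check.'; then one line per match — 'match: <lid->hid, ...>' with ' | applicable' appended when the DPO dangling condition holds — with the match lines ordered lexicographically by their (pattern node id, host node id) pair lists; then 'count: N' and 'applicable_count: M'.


0 match(es); 0 pass the dangling check.
count: 0
applicable_count: 0


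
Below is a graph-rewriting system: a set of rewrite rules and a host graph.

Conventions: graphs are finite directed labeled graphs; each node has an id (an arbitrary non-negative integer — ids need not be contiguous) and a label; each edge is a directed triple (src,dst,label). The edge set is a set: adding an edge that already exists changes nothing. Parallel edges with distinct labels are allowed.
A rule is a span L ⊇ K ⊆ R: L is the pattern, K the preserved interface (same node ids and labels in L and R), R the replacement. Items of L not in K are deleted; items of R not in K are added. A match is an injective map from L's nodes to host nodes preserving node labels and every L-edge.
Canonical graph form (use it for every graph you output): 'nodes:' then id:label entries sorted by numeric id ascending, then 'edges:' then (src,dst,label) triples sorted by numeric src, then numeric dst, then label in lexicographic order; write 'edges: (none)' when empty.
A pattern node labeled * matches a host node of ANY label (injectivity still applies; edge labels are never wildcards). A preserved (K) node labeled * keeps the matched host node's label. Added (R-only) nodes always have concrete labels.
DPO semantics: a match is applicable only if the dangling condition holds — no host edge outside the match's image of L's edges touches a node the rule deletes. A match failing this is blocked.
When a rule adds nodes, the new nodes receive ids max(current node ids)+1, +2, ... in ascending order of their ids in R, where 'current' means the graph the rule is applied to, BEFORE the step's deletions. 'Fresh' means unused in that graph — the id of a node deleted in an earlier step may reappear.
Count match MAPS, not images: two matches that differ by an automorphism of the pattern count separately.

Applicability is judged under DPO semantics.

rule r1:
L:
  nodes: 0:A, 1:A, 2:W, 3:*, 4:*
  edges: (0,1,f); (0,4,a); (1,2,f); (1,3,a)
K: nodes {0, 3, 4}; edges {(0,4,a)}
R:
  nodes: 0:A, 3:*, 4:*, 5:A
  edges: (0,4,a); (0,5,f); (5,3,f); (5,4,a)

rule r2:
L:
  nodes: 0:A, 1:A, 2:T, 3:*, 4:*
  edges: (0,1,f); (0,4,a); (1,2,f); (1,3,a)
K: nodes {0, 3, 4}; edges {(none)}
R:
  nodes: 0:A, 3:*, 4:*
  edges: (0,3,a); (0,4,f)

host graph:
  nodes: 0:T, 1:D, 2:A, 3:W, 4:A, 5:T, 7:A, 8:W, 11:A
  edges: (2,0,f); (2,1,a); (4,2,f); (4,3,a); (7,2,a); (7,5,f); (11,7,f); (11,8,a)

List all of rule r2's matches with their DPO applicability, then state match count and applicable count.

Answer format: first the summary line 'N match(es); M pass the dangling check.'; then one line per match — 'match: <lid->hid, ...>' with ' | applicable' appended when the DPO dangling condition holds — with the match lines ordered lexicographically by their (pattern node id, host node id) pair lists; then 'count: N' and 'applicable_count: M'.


2 match(es); 1 pass the dangling check.
match: 0->4, 1->2, 2->0, 3->1, 4->3
match: 0->11, 1->7, 2->5, 3->2, 4->8 | applicable
count: 2
applicable_count: 1


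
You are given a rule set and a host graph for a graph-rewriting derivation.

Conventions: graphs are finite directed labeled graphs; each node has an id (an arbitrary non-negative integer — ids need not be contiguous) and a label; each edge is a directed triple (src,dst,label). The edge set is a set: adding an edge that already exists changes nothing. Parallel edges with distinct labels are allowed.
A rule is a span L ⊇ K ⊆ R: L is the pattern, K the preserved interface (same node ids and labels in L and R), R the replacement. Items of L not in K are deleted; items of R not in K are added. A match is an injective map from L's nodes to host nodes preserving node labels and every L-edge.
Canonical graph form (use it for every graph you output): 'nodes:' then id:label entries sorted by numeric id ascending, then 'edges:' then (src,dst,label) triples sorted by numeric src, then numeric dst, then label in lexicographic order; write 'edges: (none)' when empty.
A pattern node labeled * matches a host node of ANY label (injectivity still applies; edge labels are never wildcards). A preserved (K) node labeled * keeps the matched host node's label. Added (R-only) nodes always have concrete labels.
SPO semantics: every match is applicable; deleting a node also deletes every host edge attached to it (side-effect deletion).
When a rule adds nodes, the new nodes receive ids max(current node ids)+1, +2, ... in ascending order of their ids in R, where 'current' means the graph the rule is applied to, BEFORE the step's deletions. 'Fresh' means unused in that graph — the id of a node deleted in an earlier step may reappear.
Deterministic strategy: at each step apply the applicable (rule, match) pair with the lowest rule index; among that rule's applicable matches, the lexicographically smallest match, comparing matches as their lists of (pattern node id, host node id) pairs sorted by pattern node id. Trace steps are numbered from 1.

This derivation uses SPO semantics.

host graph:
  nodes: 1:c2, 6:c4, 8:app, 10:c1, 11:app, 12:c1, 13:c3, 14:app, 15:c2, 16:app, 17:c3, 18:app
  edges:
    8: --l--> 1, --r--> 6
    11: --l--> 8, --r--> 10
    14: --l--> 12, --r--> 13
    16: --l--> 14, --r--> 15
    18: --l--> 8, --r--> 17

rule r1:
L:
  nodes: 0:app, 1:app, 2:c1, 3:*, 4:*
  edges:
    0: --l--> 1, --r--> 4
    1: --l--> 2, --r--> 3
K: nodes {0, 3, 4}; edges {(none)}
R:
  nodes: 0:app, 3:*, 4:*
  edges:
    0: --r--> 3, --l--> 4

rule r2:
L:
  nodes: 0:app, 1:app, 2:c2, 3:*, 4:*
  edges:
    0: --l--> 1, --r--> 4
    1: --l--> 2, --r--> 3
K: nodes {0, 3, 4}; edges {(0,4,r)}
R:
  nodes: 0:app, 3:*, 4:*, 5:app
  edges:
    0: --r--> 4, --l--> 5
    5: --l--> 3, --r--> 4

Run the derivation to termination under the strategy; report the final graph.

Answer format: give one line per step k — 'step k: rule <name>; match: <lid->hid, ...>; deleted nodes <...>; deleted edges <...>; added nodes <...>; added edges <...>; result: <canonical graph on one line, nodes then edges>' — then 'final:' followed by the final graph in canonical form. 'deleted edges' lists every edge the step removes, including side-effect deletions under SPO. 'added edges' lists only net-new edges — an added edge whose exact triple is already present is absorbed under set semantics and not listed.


step 1: rule r1; match: 0->16, 1->14, 2->12, 3->13, 4->15; deleted nodes 12, 14; deleted edges (14,12,l); (14,13,r); (16,14,l); (16,15,r); added nodes (none); added edges (16,13,r); (16,15,l); result: nodes: 1:c2, 6:c4, 8:app, 10:c1, 11:app, 13:c3, 15:c2, 16:app, 17:c3, 18:app edges: (8,1,l); (8,6,r); (11,8,l); (11,10,r); (16,13,r); (16,15,l); (18,8,l); (18,17,r)
step 2: rule r2; match: 0->11, 1->8, 2->1, 3->6, 4->10; deleted nodes 1, 8; deleted edges (8,1,l); (8,6,r); (11,8,l); (18,8,l); added nodes 19; added edges (11,19,l); (19,6,l); (19,10,r); result: nodes: 6:c4, 10:c1, 11:app, 13:c3, 15:c2, 16:app, 17:c3, 18:app, 19:app edges: (11,10,r); (11,19,l); (16,13,r); (16,15,l); (18,17,r); (19,6,l); (19,10,r)
final:
nodes: 6:c4, 10:c1, 11:app, 13:c3, 15:c2, 16:app, 17:c3, 18:app, 19:app
edges: (11,10,r); (11,19,l); (16,13,r); (16,15,l); (18,17,r); (19,6,l); (19,10,r)


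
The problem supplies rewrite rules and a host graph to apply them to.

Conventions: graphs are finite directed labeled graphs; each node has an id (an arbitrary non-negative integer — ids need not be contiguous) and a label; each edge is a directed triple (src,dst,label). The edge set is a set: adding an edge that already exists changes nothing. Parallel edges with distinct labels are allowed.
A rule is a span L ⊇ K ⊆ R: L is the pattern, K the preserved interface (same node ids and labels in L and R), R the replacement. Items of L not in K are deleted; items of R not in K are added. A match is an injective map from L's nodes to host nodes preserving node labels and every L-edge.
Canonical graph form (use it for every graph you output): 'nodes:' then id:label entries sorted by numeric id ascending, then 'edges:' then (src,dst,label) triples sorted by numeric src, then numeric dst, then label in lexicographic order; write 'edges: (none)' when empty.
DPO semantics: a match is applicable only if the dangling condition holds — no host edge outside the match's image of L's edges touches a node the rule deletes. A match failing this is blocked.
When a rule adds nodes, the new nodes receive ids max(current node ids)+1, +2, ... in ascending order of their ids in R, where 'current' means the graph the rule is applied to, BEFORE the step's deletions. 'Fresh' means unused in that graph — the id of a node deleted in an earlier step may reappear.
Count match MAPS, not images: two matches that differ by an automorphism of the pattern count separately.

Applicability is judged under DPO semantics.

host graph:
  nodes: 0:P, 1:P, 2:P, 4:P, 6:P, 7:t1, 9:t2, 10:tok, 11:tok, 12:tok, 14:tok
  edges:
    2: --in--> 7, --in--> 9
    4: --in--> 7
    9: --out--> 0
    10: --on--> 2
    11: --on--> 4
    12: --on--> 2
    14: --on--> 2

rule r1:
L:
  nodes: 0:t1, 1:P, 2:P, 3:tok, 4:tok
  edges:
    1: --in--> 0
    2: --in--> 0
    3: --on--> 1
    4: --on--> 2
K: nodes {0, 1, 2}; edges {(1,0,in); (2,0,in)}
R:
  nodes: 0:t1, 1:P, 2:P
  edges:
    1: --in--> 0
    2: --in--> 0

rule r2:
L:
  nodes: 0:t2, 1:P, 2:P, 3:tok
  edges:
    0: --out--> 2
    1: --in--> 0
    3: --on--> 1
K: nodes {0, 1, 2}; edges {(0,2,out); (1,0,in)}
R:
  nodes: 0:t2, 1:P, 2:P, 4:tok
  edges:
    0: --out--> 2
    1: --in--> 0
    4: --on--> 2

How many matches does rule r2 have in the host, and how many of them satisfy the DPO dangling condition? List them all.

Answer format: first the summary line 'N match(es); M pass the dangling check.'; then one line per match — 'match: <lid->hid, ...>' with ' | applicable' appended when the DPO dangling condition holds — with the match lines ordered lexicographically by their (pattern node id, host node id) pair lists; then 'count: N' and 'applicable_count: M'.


3 match(es); 3 pass the dangling check.
match: 0->9, 1->2, 2->0, 3->10 | applicable
match: 0->9, 1->2, 2->0, 3->12 | applicable
match: 0->9, 1->2, 2->0, 3->14 | applicable
count: 3
applicable_count: 3


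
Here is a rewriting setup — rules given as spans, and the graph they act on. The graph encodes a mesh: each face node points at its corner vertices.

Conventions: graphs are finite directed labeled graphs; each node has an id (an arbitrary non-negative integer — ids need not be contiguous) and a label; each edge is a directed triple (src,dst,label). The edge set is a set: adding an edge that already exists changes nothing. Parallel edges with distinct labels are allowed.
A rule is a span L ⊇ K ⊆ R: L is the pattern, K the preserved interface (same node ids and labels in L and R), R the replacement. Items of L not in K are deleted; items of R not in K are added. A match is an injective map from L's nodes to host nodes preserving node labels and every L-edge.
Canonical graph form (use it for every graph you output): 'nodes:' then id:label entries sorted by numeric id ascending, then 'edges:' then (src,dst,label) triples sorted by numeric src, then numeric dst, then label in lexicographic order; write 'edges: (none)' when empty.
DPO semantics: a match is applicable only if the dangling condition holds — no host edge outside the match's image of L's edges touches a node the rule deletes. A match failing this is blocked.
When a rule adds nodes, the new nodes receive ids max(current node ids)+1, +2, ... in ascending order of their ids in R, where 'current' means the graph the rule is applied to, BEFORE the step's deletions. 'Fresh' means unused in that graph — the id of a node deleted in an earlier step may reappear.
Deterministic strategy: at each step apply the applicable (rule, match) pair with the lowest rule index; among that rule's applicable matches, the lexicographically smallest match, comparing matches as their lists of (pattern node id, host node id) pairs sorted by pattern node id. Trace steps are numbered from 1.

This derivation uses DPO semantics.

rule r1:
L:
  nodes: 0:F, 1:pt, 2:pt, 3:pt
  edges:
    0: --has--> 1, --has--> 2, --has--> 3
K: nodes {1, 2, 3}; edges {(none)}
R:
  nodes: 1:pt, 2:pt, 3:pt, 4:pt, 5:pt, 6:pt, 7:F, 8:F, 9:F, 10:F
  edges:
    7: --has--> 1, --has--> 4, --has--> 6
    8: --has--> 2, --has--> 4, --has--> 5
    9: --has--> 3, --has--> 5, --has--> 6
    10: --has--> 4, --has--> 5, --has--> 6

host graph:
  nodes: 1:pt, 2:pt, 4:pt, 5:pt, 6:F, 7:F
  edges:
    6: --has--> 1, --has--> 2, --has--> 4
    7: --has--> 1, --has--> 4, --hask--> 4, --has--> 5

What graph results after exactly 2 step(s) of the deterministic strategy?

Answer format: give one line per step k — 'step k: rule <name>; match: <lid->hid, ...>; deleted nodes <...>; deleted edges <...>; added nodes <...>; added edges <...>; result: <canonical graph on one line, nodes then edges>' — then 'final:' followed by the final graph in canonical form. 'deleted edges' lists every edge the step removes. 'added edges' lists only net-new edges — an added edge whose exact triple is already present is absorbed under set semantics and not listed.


step 1: rule r1; match: 0->6, 1->1, 2->2, 3->4; deleted nodes 6; deleted edges (6,1,has); (6,2,has); (6,4,has); added nodes 8, 9, 10, 11, 12, 13, 14; added edges (11,1,has); (11,8,has); (11,10,has); (12,2,has); (12,8,has); (12,9,has); (13,4,has); (13,9,has); (13,10,has); (14,8,has); (14,9,has); (14,10,has); result: nodes: 1:pt, 2:pt, 4:pt, 5:pt, 7:F, 8:pt, 9:pt, 10:pt, 11:F, 12:F, 13:F, 14:F edges: (7,1,has); (7,4,has); (7,4,hask); (7,5,has); (11,1,has); (11,8,has); (11,10,has); (12,2,has); (12,8,has); (12,9,has); (13,4,has); (13,9,has); (13,10,has); (14,8,has); (14,9,has); (14,10,has)
step 2: rule r1; match: 0->11, 1->1, 2->8, 3->10; deleted nodes 11; deleted edges (11,1,has); (11,8,has); (11,10,has); added nodes 15, 16, 17, 18, 19, 20, 21; added edges (18,1,has); (18,15,has); (18,17,has); (19,8,has); (19,15,has); (19,16,has); (20,10,has); (20,16,has); (20,17,has); (21,15,has); (21,16,has); (21,17,has); result: nodes: 1:pt, 2:pt, 4:pt, 5:pt, 7:F, 8:pt, 9:pt, 10:pt, 12:F, 13:F, 14:F, 15:pt, 16:pt, 17:pt, 18:F, 19:F, 20:F, 21:F edges: (7,1,has); (7,4,has); (7,4,hask); (7,5,has); (12,2,has); (12,8,has); (12,9,has); (13,4,has); (13,9,has); (13,10,has); (14,8,has); (14,9,has); (14,10,has); (18,1,has); (18,15,has); (18,17,has); (19,8,has); (19,15,has); (19,16,has); (20,10,has); (20,16,has); (20,17,has); (21,15,has); (21,16,has); (21,17,has)
final:
nodes: 1:pt, 2:pt, 4:pt, 5:pt, 7:F, 8:pt, 9:pt, 10:pt, 12:F, 13:F, 14:F, 15:pt, 16:pt, 17:pt, 18:F, 19:F, 20:F, 21:F
edges: (7,1,has); (7,4,has); (7,4,hask); (7,5,has); (12,2,has); (12,8,has); (12,9,has); (13,4,has); (13,9,has); (13,10,has); (14,8,has); (14,9,has); (14,10,has); (18,1,has); (18,15,has); (18,17,has); (19,8,has); (19,15,has); (19,16,has); (20,10,has); (20,16,has); (20,17,has); (21,15,has); (21,16,has); (21,17,has)


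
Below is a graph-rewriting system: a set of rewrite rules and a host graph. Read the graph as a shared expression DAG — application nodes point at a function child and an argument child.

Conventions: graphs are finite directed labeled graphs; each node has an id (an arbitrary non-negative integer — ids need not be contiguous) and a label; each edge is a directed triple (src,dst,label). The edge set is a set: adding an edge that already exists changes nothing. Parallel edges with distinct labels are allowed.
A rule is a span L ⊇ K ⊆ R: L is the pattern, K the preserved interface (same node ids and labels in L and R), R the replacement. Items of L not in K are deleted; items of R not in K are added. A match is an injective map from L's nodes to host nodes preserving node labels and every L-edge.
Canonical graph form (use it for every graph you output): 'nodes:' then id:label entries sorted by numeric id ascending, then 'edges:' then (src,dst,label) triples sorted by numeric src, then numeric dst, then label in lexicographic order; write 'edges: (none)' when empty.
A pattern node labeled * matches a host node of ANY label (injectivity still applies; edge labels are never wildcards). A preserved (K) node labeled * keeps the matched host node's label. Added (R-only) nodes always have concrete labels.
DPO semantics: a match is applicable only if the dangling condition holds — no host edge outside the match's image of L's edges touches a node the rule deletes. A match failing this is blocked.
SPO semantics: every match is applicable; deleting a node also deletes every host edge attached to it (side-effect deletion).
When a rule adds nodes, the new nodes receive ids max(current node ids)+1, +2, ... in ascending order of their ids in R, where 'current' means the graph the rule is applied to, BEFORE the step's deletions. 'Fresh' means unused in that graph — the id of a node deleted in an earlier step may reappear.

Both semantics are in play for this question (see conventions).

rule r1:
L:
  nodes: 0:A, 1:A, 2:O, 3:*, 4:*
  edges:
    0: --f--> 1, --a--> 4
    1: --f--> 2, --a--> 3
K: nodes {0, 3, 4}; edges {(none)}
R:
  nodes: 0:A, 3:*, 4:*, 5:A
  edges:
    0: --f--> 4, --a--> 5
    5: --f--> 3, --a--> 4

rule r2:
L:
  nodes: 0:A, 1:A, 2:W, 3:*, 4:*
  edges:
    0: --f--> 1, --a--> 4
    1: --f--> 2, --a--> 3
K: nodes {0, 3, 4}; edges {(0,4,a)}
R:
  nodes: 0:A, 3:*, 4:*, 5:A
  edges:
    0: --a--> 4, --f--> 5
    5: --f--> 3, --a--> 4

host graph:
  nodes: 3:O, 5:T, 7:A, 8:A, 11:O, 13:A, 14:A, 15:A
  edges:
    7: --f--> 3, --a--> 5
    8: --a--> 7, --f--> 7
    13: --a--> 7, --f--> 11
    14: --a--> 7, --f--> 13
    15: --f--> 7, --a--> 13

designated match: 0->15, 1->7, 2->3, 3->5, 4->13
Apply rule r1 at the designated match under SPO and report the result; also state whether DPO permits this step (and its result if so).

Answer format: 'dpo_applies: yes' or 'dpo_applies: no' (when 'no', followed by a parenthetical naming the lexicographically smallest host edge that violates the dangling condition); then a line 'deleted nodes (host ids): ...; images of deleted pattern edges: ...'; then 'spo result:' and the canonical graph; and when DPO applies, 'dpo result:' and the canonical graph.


dpo_applies: no
(the rule deletes node 7, which keeps host edge (8,7,a) outside the match image — the dangling condition fails, DPO blocks; SPO proceeds and side-deletes such edges)
deleted nodes (host ids): 3, 7; images of deleted pattern edges: (7,3,f); (7,5,a); (15,7,f); (15,13,a)
spo result:
nodes: 5:T, 8:A, 11:O, 13:A, 14:A, 15:A, 16:A
edges: (13,11,f); (14,13,f); (15,13,f); (15,16,a); (16,5,f); (16,13,a)


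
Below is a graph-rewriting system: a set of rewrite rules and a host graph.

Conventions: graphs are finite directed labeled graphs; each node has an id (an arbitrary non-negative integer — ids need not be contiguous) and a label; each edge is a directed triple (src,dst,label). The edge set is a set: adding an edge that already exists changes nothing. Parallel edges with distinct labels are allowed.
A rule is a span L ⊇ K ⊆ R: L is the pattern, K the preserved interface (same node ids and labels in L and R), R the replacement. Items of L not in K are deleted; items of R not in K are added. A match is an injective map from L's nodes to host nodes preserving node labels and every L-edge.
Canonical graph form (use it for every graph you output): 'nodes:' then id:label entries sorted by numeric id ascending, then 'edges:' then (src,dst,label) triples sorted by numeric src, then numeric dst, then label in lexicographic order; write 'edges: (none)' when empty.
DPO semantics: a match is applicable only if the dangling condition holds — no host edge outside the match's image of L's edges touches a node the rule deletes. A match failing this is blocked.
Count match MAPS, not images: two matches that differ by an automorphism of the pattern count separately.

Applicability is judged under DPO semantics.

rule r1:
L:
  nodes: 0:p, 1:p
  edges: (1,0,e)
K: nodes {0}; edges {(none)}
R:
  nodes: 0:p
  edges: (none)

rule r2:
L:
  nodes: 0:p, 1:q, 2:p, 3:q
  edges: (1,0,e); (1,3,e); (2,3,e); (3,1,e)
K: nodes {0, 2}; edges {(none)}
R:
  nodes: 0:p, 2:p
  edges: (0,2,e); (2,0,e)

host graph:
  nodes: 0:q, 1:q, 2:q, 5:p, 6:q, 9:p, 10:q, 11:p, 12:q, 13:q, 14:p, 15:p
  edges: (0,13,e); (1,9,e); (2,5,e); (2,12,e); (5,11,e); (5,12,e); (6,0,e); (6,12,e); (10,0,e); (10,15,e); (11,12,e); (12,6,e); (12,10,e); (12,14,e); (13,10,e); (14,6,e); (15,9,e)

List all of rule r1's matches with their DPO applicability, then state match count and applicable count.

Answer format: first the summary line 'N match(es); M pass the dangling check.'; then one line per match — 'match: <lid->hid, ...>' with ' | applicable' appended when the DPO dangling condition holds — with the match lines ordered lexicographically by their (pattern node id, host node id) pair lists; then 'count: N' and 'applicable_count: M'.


2 match(es); 0 pass the dangling check.
match: 0->9, 1->15
match: 0->11, 1->5
count: 2
applicable_count: 0
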